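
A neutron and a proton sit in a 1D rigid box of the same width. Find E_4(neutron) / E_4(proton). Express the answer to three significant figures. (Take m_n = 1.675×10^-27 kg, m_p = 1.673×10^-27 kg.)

E_n ∝ 1/m at fixed n and L, so the ratio is m_p/m_n = 1.673×10^-27/1.675×10^-27 = 0.999.

0.999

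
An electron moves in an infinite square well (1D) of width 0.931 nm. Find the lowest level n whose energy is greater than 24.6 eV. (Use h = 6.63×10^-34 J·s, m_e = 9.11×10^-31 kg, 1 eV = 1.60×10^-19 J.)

n = 8

E_1 = h²/(8m_eL²) = 6.959×10^-20 J = 0.4349 eV.
Need n² > 24.6/0.4349 = 56.56, i.e. n > 7.521.
The smallest integer satisfying this is n = 8.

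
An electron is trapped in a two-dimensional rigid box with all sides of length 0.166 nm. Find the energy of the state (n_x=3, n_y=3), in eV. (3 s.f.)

E = 246 eV

For a 2D rectangular well E = (h²/8m_e)·Σ n_i²/L_i² = (6.626×10^-34)²/(8·9.109×10^-31) · [3²/(0.166 nm)² + 3²/(0.166 nm)²].
Evaluating gives E = 3.935×10^-17 J = 246 eV.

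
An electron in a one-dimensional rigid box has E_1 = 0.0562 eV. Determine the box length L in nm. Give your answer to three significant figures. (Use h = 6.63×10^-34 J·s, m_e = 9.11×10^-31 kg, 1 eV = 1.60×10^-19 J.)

From E_n = n²h²/(8m_eL²), L = n·h/√(8m_eE_n).
E_1 = 0.0562 eV = 8.992×10^-21 J, so L = 1·6.63×10^-34/√(8·9.11×10^-31·8.992×10^-21) = 2.59×10^-9 m = 2.59 nm.

L = 2.59 nm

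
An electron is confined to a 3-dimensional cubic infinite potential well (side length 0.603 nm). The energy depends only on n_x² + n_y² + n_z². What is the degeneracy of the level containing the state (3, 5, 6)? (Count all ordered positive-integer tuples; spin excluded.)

degeneracy = 6

The level has n_x² + n_y² + n_z² = 70. The ordered positive-integer solutions are (3, 5, 6), (3, 6, 5), (5, 3, 6), (5, 6, 3), (6, 3, 5), (6, 5, 3).
That gives 6 states.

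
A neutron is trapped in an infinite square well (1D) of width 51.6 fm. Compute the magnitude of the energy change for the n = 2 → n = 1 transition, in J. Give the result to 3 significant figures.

E_1 = h²/(8m_nL²) = 1.231×10^-14 J.
|ΔE| = |2² − 1²|·E_1 = 3·1.231×10^-14 J = 3.69×10^-14 J.

|ΔE| = 3.69×10^-14 J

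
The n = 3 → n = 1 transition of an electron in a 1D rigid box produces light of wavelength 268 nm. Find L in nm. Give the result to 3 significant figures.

The photon carries ΔE = hc/λ = 6.626×10^-34·2.998×10^8/2.68×10^-7 m = 7.412×10^-19 J.
Since ΔE = (3² − 1²)E_1, E_1 = 9.265×10^-20 J, and L = h/√(8m_eE_1) = 8.06×10^-10 m = 0.806 nm.

L = 0.806 nm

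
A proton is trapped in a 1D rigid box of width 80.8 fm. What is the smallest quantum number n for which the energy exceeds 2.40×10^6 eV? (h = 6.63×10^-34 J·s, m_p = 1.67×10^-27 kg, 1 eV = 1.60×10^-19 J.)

E_1 = h²/(8m_pL²) = 5.040×10^-15 J = 3.150×10^4 eV.
Need n² > 2.40×10^6/3.150×10^4 = 76.19, i.e. n > 8.729.
The smallest integer satisfying this is n = 9.

n = 9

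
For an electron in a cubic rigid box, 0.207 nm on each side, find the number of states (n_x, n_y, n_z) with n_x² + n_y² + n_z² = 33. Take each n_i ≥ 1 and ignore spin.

The level has n_x² + n_y² + n_z² = 33. The ordered positive-integer solutions are (1, 4, 4), (2, 2, 5), (2, 5, 2), (4, 1, 4), (4, 4, 1), (5, 2, 2).
That gives 6 states.

degeneracy = 6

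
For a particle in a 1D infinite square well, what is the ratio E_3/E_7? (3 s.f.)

E_n ∝ n², so E_3/E_7 = 3²/7² = 9/49 = 0.184.

0.184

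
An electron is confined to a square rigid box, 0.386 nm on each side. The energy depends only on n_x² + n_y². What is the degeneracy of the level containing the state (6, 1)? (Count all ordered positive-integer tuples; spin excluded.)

The level has n_x² + n_y² = 37. The ordered positive-integer solutions are (1, 6), (6, 1).
That gives 2 states.

degeneracy = 2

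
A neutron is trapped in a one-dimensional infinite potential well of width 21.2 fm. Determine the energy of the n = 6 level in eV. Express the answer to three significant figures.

E_6 = 1.64×10^7 eV

For an infinite well E_n = n²h²/(8m_nL²), so E_1 = h²/(8m_nL²) = (6.626×10^-34)²/(8·1.675×10^-27·(2.12×10^-14 m)²) = 7.290×10^-14 J.
Then E_6 = 6²·E_1 = 36·7.290×10^-14 J = 2.624×10^-12 J.
Converting, E_6 = 2.624×10^-12 J / (1.602×10^-19 J/eV) = 1.64×10^7 eV.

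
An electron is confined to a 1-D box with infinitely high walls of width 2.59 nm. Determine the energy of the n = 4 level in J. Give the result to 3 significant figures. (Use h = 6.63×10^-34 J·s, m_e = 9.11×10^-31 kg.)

E_4 = 1.44×10^-19 J

For an infinite well E_n = n²h²/(8m_eL²), so E_1 = h²/(8m_eL²) = (6.63×10^-34)²/(8·9.11×10^-31·(2.59×10^-9 m)²) = 8.991×10^-21 J.
Then E_4 = 4²·E_1 = 16·8.991×10^-21 J = 1.44×10^-19 J.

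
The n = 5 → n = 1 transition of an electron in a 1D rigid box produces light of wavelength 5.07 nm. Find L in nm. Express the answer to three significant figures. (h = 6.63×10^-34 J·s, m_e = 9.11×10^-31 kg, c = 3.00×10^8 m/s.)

L = 0.192 nm

The photon carries ΔE = hc/λ = 6.63×10^-34·3.00×10^8/5.07×10^-9 m = 3.923×10^-17 J.
Since ΔE = (5² − 1²)E_1, E_1 = 1.635×10^-18 J, and L = h/√(8m_eE_1) = 1.92×10^-10 m = 0.192 nm.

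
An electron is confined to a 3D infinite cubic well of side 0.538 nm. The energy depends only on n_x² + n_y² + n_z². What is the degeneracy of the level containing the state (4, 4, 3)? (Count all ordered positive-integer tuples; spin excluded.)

The level has n_x² + n_y² + n_z² = 41. The ordered positive-integer solutions are (1, 2, 6), (1, 6, 2), (2, 1, 6), (2, 6, 1), (3, 4, 4), (4, 3, 4), (4, 4, 3), (6, 1, 2), (6, 2, 1).
That gives 9 states.

degeneracy = 9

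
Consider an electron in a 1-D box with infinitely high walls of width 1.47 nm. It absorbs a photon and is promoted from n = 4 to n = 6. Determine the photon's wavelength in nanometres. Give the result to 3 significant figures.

λ = 356 nm

E_1 = h²/(8m_eL²) = 2.788×10^-20 J, so ΔE = (6² − 4²)E_1 = 5.576×10^-19 J.
λ = hc/ΔE = (6.626×10^-34·2.998×10^8)/5.576×10^-19 = 3.56×10^-7 m = 356 nm.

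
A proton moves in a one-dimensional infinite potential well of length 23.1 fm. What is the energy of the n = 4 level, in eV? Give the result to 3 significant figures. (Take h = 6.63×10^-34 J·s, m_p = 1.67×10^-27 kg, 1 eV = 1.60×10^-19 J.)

E_4 = 6.17×10^6 eV

For an infinite well E_n = n²h²/(8m_pL²), so E_1 = h²/(8m_pL²) = (6.63×10^-34)²/(8·1.67×10^-27·(2.31×10^-14 m)²) = 6.166×10^-14 J.
Then E_4 = 4²·E_1 = 16·6.166×10^-14 J = 9.866×10^-13 J.
Converting, E_4 = 9.866×10^-13 J / (1.60×10^-19 J/eV) = 6.17×10^6 eV.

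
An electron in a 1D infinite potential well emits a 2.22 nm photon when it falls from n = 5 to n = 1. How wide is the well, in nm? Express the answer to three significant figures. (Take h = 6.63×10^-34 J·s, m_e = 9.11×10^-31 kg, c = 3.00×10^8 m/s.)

L = 0.127 nm

The photon carries ΔE = hc/λ = 6.63×10^-34·3.00×10^8/2.22×10^-9 m = 8.959×10^-17 J.
Since ΔE = (5² − 1²)E_1, E_1 = 3.733×10^-18 J, and L = h/√(8m_eE_1) = 1.27×10^-10 m = 0.127 nm.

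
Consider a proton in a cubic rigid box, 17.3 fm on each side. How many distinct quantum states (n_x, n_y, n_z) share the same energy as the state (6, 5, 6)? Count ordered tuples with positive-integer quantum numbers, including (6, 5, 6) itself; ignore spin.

degeneracy = 3

The level has n_x² + n_y² + n_z² = 97. The ordered positive-integer solutions are (5, 6, 6), (6, 5, 6), (6, 6, 5).
That gives 3 states.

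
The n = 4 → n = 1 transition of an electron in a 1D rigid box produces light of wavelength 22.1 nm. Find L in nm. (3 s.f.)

The photon carries ΔE = hc/λ = 6.626×10^-34·2.998×10^8/2.21×10^-8 m = 8.989×10^-18 J.
Since ΔE = (4² − 1²)E_1, E_1 = 5.993×10^-19 J, and L = h/√(8m_eE_1) = 3.17×10^-10 m = 0.317 nm.

L = 0.317 nm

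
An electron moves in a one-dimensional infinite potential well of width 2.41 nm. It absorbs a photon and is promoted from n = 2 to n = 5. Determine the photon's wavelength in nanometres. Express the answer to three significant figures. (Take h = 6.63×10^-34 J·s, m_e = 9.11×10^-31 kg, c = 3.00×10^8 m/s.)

E_1 = h²/(8m_eL²) = 1.038×10^-20 J, so ΔE = (5² − 2²)E_1 = 2.180×10^-19 J.
λ = hc/ΔE = (6.63×10^-34·3.00×10^8)/2.180×10^-19 = 9.12×10^-7 m = 912 nm.

λ = 912 nm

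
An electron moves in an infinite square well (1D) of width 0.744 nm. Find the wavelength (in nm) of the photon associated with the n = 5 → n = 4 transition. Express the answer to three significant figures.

λ = 203 nm

E_1 = h²/(8m_eL²) = 1.088×10^-19 J, so ΔE = (5² − 4²)E_1 = 9.792×10^-19 J.
λ = hc/ΔE = (6.626×10^-34·2.998×10^8)/9.792×10^-19 = 2.03×10^-7 m = 203 nm.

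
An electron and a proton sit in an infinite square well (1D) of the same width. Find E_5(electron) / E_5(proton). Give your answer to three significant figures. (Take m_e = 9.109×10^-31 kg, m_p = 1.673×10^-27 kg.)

1.84×10^3

E_n ∝ 1/m at fixed n and L, so the ratio is m_p/m_e = 1.673×10^-27/9.109×10^-31 = 1.84×10^3.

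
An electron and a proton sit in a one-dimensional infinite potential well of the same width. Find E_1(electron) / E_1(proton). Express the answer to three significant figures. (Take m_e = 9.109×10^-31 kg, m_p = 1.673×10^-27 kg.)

1.84×10^3

E_n ∝ 1/m at fixed n and L, so the ratio is m_p/m_e = 1.673×10^-27/9.109×10^-31 = 1.84×10^3.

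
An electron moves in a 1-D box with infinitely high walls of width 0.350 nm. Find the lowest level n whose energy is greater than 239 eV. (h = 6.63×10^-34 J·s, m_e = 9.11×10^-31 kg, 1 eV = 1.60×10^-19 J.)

E_1 = h²/(8m_eL²) = 4.924×10^-19 J = 3.078 eV.
Need n² > 239/3.078 = 77.65, i.e. n > 8.812.
The smallest integer satisfying this is n = 9.

n = 9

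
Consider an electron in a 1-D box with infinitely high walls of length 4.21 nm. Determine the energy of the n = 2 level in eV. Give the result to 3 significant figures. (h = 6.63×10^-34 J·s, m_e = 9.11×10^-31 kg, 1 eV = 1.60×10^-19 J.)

E_2 = 0.0851 eV

For an infinite well E_n = n²h²/(8m_eL²), so E_1 = h²/(8m_eL²) = (6.63×10^-34)²/(8·9.11×10^-31·(4.21×10^-9 m)²) = 3.403×10^-21 J.
Then E_2 = 2²·E_1 = 4·3.403×10^-21 J = 1.361×10^-20 J.
Converting, E_2 = 1.361×10^-20 J / (1.60×10^-19 J/eV) = 0.0851 eV.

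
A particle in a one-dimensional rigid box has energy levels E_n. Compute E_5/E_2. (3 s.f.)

6.25

E_n ∝ n², so E_5/E_2 = 5²/2² = 25/4 = 6.25.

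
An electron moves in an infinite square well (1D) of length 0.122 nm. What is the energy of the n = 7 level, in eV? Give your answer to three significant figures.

For an infinite well E_n = n²h²/(8m_eL²), so E_1 = h²/(8m_eL²) = (6.626×10^-34)²/(8·9.109×10^-31·(1.22×10^-10 m)²) = 4.048×10^-18 J.
Then E_7 = 7²·E_1 = 49·4.048×10^-18 J = 1.984×10^-16 J.
Converting, E_7 = 1.984×10^-16 J / (1.602×10^-19 J/eV) = 1.24×10^3 eV.

E_7 = 1.24×10^3 eV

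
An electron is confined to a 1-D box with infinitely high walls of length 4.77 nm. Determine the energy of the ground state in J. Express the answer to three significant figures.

E_1 = 2.65×10^-21 J

For an infinite well E_n = n²h²/(8m_eL²), so E_1 = h²/(8m_eL²) = (6.626×10^-34)²/(8·9.109×10^-31·(4.77×10^-9 m)²) = 2.648×10^-21 J.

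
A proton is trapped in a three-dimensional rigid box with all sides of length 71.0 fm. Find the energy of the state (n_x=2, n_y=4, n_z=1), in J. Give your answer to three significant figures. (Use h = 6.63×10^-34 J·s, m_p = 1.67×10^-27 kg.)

For a 3D rectangular well E = (h²/8m_p)·Σ n_i²/L_i² = (6.63×10^-34)²/(8·1.67×10^-27) · [2²/(71.0 fm)² + 4²/(71.0 fm)² + 1²/(71.0 fm)²].
Evaluating gives E = 1.37×10^-13 J.

E = 1.37×10^-13 J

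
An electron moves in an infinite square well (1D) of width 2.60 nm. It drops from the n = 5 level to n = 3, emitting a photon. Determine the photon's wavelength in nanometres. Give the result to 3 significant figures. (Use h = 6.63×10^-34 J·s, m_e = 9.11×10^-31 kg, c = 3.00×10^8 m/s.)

E_1 = h²/(8m_eL²) = 8.922×10^-21 J, so ΔE = (5² − 3²)E_1 = 1.428×10^-19 J.
λ = hc/ΔE = (6.63×10^-34·3.00×10^8)/1.428×10^-19 = 1.39×10^-6 m = 1.39×10^3 nm.

λ = 1.39×10^3 nm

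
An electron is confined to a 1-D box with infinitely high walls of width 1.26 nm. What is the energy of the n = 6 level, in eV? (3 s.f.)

For an infinite well E_n = n²h²/(8m_eL²), so E_1 = h²/(8m_eL²) = (6.626×10^-34)²/(8·9.109×10^-31·(1.26×10^-9 m)²) = 3.795×10^-20 J.
Then E_6 = 6²·E_1 = 36·3.795×10^-20 J = 1.366×10^-18 J.
Converting, E_6 = 1.366×10^-18 J / (1.602×10^-19 J/eV) = 8.53 eV.

E_6 = 8.53 eV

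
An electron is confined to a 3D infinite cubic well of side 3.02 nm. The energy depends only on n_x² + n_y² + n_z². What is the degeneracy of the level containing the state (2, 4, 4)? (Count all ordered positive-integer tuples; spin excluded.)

degeneracy = 3

The level has n_x² + n_y² + n_z² = 36. The ordered positive-integer solutions are (2, 4, 4), (4, 2, 4), (4, 4, 2).
That gives 3 states.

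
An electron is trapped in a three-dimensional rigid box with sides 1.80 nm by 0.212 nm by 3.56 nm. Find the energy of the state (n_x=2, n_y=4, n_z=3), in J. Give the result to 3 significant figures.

For a 3D rectangular well E = (h²/8m_e)·Σ n_i²/L_i² = (6.626×10^-34)²/(8·9.109×10^-31) · [2²/(1.80 nm)² + 4²/(0.212 nm)² + 3²/(3.56 nm)²].
Evaluating gives E = 2.16×10^-17 J.

E = 2.16×10^-17 J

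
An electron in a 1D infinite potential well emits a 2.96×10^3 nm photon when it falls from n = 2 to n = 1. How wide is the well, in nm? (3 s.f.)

L = 1.64 nm

The photon carries ΔE = hc/λ = 6.626×10^-34·2.998×10^8/2.96×10^-6 m = 6.711×10^-20 J.
Since ΔE = (2² − 1²)E_1, E_1 = 2.237×10^-20 J, and L = h/√(8m_eE_1) = 1.64×10^-9 m = 1.64 nm.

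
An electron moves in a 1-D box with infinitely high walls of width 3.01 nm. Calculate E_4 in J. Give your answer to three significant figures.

E_4 = 1.06×10^-19 J

For an infinite well E_n = n²h²/(8m_eL²), so E_1 = h²/(8m_eL²) = (6.626×10^-34)²/(8·9.109×10^-31·(3.01×10^-9 m)²) = 6.650×10^-21 J.
Then E_4 = 4²·E_1 = 16·6.650×10^-21 J = 1.06×10^-19 J.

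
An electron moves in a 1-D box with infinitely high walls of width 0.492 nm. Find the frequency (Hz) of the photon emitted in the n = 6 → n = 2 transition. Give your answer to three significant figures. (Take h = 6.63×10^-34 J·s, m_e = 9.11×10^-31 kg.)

E_1 = h²/(8m_eL²) = 2.492×10^-19 J and ΔE = (6² − 2²)E_1 = 7.974×10^-18 J.
f = ΔE/h = 7.974×10^-18/6.63×10^-34 = 1.20×10^16 Hz.

f = 1.20×10^16 Hz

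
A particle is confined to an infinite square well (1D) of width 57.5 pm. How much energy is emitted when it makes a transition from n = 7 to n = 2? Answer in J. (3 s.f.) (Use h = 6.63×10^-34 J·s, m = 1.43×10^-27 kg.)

|ΔE| = 5.23×10^-19 J

E_1 = h²/(8mL²) = 1.162×10^-20 J.
|ΔE| = |7² − 2²|·E_1 = 45·1.162×10^-20 J = 5.23×10^-19 J.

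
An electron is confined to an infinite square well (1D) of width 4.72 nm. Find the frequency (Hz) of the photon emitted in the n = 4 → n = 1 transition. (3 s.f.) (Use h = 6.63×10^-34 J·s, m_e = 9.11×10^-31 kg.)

E_1 = h²/(8m_eL²) = 2.707×10^-21 J and ΔE = (4² − 1²)E_1 = 4.061×10^-20 J.
f = ΔE/h = 4.061×10^-20/6.63×10^-34 = 6.13×10^13 Hz.

f = 6.13×10^13 Hz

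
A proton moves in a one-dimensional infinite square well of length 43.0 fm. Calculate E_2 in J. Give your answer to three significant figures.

E_2 = 7.10×10^-14 J

For an infinite well E_n = n²h²/(8m_pL²), so E_1 = h²/(8m_pL²) = (6.626×10^-34)²/(8·1.673×10^-27·(4.30×10^-14 m)²) = 1.774×10^-14 J.
Then E_2 = 2²·E_1 = 4·1.774×10^-14 J = 7.10×10^-14 J.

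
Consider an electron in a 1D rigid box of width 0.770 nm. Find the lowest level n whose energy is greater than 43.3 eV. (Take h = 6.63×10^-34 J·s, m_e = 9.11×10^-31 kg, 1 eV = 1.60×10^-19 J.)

E_1 = h²/(8m_eL²) = 1.017×10^-19 J = 0.6356 eV.
Need n² > 43.3/0.6356 = 68.12, i.e. n > 8.253.
The smallest integer satisfying this is n = 9.

n = 9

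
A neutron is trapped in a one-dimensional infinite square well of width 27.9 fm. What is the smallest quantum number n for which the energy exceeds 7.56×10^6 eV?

n = 6

E_1 = h²/(8m_nL²) = 4.209×10^-14 J = 2.627×10^5 eV.
Need n² > 7.56×10^6/2.627×10^5 = 28.78, i.e. n > 5.365.
The smallest integer satisfying this is n = 6.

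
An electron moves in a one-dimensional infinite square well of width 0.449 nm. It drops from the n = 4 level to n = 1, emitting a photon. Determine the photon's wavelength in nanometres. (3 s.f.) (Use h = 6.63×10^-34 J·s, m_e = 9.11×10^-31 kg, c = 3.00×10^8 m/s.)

E_1 = h²/(8m_eL²) = 2.992×10^-19 J, so ΔE = (4² − 1²)E_1 = 4.488×10^-18 J.
λ = hc/ΔE = (6.63×10^-34·3.00×10^8)/4.488×10^-18 = 4.43×10^-8 m = 44.3 nm.

λ = 44.3 nm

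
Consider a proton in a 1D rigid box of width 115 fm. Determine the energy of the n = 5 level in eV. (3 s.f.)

For an infinite well E_n = n²h²/(8m_pL²), so E_1 = h²/(8m_pL²) = (6.626×10^-34)²/(8·1.673×10^-27·(1.15×10^-13 m)²) = 2.480×10^-15 J.
Then E_5 = 5²·E_1 = 25·2.480×10^-15 J = 6.200×10^-14 J.
Converting, E_5 = 6.200×10^-14 J / (1.602×10^-19 J/eV) = 3.87×10^5 eV.

E_5 = 3.87×10^5 eV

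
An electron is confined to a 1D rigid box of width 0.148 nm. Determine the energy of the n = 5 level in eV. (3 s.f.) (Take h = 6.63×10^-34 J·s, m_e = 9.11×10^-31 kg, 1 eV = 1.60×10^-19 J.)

For an infinite well E_n = n²h²/(8m_eL²), so E_1 = h²/(8m_eL²) = (6.63×10^-34)²/(8·9.11×10^-31·(1.48×10^-10 m)²) = 2.754×10^-18 J.
Then E_5 = 5²·E_1 = 25·2.754×10^-18 J = 6.885×10^-17 J.
Converting, E_5 = 6.885×10^-17 J / (1.60×10^-19 J/eV) = 430 eV.

E_5 = 430 eV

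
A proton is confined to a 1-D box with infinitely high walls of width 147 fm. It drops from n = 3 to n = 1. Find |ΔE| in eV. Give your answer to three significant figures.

E_1 = h²/(8m_pL²) = 1.518×10^-15 J.
|ΔE| = |3² − 1²|·E_1 = 8·1.518×10^-15 J = 1.214×10^-14 J = 7.58×10^4 eV.

|ΔE| = 7.58×10^4 eV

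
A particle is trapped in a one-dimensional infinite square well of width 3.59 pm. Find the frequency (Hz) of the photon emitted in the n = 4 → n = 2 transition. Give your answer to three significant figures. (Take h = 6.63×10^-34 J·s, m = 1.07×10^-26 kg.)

f = 7.21×10^15 Hz

E_1 = h²/(8mL²) = 3.984×10^-19 J and ΔE = (4² − 2²)E_1 = 4.781×10^-18 J.
f = ΔE/h = 4.781×10^-18/6.63×10^-34 = 7.21×10^15 Hz.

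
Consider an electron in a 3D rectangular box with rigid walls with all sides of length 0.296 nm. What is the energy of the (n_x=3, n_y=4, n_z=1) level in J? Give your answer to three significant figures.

E = 1.79×10^-17 J

For a 3D rectangular well E = (h²/8m_e)·Σ n_i²/L_i² = (6.626×10^-34)²/(8·9.109×10^-31) · [3²/(0.296 nm)² + 4²/(0.296 nm)² + 1²/(0.296 nm)²].
Evaluating gives E = 1.79×10^-17 J.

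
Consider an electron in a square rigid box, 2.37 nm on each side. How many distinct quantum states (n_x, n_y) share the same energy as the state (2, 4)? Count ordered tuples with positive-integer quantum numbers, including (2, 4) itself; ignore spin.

degeneracy = 2

The level has n_x² + n_y² = 20. The ordered positive-integer solutions are (2, 4), (4, 2).
That gives 2 states.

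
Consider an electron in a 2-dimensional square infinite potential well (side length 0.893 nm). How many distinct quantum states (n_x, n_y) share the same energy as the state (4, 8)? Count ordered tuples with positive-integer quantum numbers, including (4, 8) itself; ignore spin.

degeneracy = 2

The level has n_x² + n_y² = 80. The ordered positive-integer solutions are (4, 8), (8, 4).
That gives 2 states.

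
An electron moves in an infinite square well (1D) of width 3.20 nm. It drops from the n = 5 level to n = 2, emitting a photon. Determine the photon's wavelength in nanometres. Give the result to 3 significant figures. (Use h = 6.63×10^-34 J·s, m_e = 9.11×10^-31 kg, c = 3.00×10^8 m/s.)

E_1 = h²/(8m_eL²) = 5.890×10^-21 J, so ΔE = (5² − 2²)E_1 = 1.237×10^-19 J.
λ = hc/ΔE = (6.63×10^-34·3.00×10^8)/1.237×10^-19 = 1.61×10^-6 m = 1.61×10^3 nm.

λ = 1.61×10^3 nm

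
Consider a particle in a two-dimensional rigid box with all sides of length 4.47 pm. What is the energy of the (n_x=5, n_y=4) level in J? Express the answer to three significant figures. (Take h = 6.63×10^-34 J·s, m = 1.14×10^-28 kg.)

For a 2D rectangular well E = (h²/8m)·Σ n_i²/L_i² = (6.63×10^-34)²/(8·1.14×10^-28) · [5²/(4.47 pm)² + 4²/(4.47 pm)²].
Evaluating gives E = 9.89×10^-16 J.

E = 9.89×10^-16 J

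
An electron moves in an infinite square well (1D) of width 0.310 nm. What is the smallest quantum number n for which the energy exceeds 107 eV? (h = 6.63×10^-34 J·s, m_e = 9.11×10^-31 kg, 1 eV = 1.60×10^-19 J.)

n = 6

E_1 = h²/(8m_eL²) = 6.276×10^-19 J = 3.923 eV.
Need n² > 107/3.923 = 27.28, i.e. n > 5.223.
The smallest integer satisfying this is n = 6.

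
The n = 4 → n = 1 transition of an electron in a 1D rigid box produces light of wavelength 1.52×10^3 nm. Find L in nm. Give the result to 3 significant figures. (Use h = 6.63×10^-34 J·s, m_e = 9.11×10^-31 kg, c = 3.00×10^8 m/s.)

The photon carries ΔE = hc/λ = 6.63×10^-34·3.00×10^8/1.52×10^-6 m = 1.309×10^-19 J.
Since ΔE = (4² − 1²)E_1, E_1 = 8.727×10^-21 J, and L = h/√(8m_eE_1) = 2.63×10^-9 m = 2.63 nm.

L = 2.63 nm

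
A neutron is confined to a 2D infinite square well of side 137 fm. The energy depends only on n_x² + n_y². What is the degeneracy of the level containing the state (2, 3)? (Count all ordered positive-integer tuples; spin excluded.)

The level has n_x² + n_y² = 13. The ordered positive-integer solutions are (2, 3), (3, 2).
That gives 2 states.

degeneracy = 2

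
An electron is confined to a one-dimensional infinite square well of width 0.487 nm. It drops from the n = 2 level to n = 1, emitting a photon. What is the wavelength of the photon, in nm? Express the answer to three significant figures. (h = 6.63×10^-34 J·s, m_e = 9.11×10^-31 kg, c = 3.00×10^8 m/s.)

λ = 261 nm

E_1 = h²/(8m_eL²) = 2.543×10^-19 J, so ΔE = (2² − 1²)E_1 = 7.629×10^-19 J.
λ = hc/ΔE = (6.63×10^-34·3.00×10^8)/7.629×10^-19 = 2.61×10^-7 m = 261 nm.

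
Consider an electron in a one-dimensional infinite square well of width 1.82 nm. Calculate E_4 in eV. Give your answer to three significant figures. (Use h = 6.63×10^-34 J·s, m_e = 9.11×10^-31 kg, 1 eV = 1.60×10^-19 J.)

For an infinite well E_n = n²h²/(8m_eL²), so E_1 = h²/(8m_eL²) = (6.63×10^-34)²/(8·9.11×10^-31·(1.82×10^-9 m)²) = 1.821×10^-20 J.
Then E_4 = 4²·E_1 = 16·1.821×10^-20 J = 2.914×10^-19 J.
Converting, E_4 = 2.914×10^-19 J / (1.60×10^-19 J/eV) = 1.82 eV.

E_4 = 1.82 eV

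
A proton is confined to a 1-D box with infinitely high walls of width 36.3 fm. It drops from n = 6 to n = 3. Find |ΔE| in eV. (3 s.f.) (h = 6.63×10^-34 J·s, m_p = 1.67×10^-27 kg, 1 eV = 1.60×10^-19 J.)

E_1 = h²/(8m_pL²) = 2.497×10^-14 J.
|ΔE| = |6² − 3²|·E_1 = 27·2.497×10^-14 J = 6.742×10^-13 J = 4.21×10^6 eV.

|ΔE| = 4.21×10^6 eV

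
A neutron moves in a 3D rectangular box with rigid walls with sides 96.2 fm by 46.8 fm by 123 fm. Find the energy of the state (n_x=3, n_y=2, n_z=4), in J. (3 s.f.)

E = 1.26×10^-13 J

For a 3D rectangular well E = (h²/8m_n)·Σ n_i²/L_i² = (6.626×10^-34)²/(8·1.675×10^-27) · [3²/(96.2 fm)² + 2²/(46.8 fm)² + 4²/(123 fm)²].
Evaluating gives E = 1.26×10^-13 J.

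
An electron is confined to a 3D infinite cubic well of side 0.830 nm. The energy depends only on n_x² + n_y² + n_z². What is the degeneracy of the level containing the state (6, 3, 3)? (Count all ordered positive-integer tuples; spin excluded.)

degeneracy = 12

The level has n_x² + n_y² + n_z² = 54. The ordered positive-integer solutions are (1, 2, 7), (1, 7, 2), (2, 1, 7), (2, 5, 5), (2, 7, 1), (3, 3, 6), (3, 6, 3), (5, 2, 5), (5, 5, 2), (6, 3, 3), (7, 1, 2), (7, 2, 1).
That gives 12 states.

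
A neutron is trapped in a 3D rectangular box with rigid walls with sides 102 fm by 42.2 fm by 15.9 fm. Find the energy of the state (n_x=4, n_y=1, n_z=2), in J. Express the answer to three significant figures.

For a 3D rectangular well E = (h²/8m_n)·Σ n_i²/L_i² = (6.626×10^-34)²/(8·1.675×10^-27) · [4²/(102 fm)² + 1²/(42.2 fm)² + 2²/(15.9 fm)²].
Evaluating gives E = 5.87×10^-13 J.

E = 5.87×10^-13 J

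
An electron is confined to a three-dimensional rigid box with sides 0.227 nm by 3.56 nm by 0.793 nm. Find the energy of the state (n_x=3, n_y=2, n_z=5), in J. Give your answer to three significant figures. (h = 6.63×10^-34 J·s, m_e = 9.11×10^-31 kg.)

E = 1.30×10^-17 J

For a 3D rectangular well E = (h²/8m_e)·Σ n_i²/L_i² = (6.63×10^-34)²/(8·9.11×10^-31) · [3²/(0.227 nm)² + 2²/(3.56 nm)² + 5²/(0.793 nm)²].
Evaluating gives E = 1.30×10^-17 J.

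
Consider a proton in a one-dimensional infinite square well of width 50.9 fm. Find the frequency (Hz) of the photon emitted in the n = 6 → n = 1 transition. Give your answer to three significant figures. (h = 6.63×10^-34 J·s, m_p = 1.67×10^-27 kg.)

E_1 = h²/(8m_pL²) = 1.270×10^-14 J and ΔE = (6² − 1²)E_1 = 4.445×10^-13 J.
f = ΔE/h = 4.445×10^-13/6.63×10^-34 = 6.70×10^20 Hz.

f = 6.70×10^20 Hz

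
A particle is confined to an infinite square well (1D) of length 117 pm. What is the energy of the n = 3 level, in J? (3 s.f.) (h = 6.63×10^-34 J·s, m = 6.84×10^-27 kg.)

E_3 = 5.28×10^-21 J

For an infinite well E_n = n²h²/(8mL²), so E_1 = h²/(8mL²) = (6.63×10^-34)²/(8·6.84×10^-27·(1.17×10^-10 m)²) = 5.868×10^-22 J.
Then E_3 = 3²·E_1 = 9·5.868×10^-22 J = 5.28×10^-21 J.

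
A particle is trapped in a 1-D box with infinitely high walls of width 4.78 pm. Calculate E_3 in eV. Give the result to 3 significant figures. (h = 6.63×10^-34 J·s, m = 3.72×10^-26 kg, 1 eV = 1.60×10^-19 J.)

E_3 = 3.64 eV

For an infinite well E_n = n²h²/(8mL²), so E_1 = h²/(8mL²) = (6.63×10^-34)²/(8·3.72×10^-26·(4.78×10^-12 m)²) = 6.465×10^-20 J.
Then E_3 = 3²·E_1 = 9·6.465×10^-20 J = 5.819×10^-19 J.
Converting, E_3 = 5.819×10^-19 J / (1.60×10^-19 J/eV) = 3.64 eV.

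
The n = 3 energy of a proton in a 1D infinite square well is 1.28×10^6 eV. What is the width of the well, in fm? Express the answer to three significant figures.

From E_n = n²h²/(8m_pL²), L = n·h/√(8m_pE_n).
E_3 = 1.28×10^6 eV = 2.051×10^-13 J, so L = 3·6.626×10^-34/√(8·1.673×10^-27·2.051×10^-13) = 3.79×10^-14 m = 37.9 fm.

L = 37.9 fm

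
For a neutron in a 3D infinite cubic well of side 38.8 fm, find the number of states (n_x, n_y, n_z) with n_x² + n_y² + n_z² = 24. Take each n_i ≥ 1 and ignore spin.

The level has n_x² + n_y² + n_z² = 24. The ordered positive-integer solutions are (2, 2, 4), (2, 4, 2), (4, 2, 2).
That gives 3 states.

degeneracy = 3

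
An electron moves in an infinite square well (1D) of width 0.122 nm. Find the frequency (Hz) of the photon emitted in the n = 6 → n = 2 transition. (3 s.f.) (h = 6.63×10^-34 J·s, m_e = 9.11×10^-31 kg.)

E_1 = h²/(8m_eL²) = 4.052×10^-18 J and ΔE = (6² − 2²)E_1 = 1.297×10^-16 J.
f = ΔE/h = 1.297×10^-16/6.63×10^-34 = 1.96×10^17 Hz.

f = 1.96×10^17 Hz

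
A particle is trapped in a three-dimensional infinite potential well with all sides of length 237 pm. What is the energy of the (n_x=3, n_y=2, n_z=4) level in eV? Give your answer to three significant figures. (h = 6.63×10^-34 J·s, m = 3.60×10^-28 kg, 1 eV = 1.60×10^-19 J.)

E = 0.493 eV

For a 3D rectangular well E = (h²/8m)·Σ n_i²/L_i² = (6.63×10^-34)²/(8·3.60×10^-28) · [3²/(237 pm)² + 2²/(237 pm)² + 4²/(237 pm)²].
Evaluating gives E = 7.880×10^-20 J = 0.493 eV.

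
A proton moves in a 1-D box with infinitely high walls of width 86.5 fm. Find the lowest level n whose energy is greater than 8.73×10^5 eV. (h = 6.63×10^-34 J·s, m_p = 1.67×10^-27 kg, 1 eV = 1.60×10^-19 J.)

E_1 = h²/(8m_pL²) = 4.397×10^-15 J = 2.748×10^4 eV.
Need n² > 8.73×10^5/2.748×10^4 = 31.77, i.e. n > 5.636.
The smallest integer satisfying this is n = 6.

n = 6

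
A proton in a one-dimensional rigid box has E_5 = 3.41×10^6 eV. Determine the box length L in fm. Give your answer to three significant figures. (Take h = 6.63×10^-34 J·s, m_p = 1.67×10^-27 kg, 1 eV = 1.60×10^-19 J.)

L = 38.8 fm

From E_n = n²h²/(8m_pL²), L = n·h/√(8m_pE_n).
E_5 = 3.41×10^6 eV = 5.456×10^-13 J, so L = 5·6.63×10^-34/√(8·1.67×10^-27·5.456×10^-13) = 3.88×10^-14 m = 38.8 fm.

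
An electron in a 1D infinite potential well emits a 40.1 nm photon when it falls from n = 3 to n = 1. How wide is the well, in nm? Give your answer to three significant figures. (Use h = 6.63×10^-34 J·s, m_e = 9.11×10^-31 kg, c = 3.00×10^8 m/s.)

The photon carries ΔE = hc/λ = 6.63×10^-34·3.00×10^8/4.01×10^-8 m = 4.960×10^-18 J.
Since ΔE = (3² − 1²)E_1, E_1 = 6.200×10^-19 J, and L = h/√(8m_eE_1) = 3.12×10^-10 m = 0.312 nm.

L = 0.312 nm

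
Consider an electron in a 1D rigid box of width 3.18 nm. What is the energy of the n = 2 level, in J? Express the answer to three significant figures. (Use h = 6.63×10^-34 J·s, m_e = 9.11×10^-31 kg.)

For an infinite well E_n = n²h²/(8m_eL²), so E_1 = h²/(8m_eL²) = (6.63×10^-34)²/(8·9.11×10^-31·(3.18×10^-9 m)²) = 5.964×10^-21 J.
Then E_2 = 2²·E_1 = 4·5.964×10^-21 J = 2.39×10^-20 J.

E_2 = 2.39×10^-20 J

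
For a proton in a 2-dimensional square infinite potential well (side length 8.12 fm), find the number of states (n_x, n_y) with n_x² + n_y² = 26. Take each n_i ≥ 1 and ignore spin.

degeneracy = 2

The level has n_x² + n_y² = 26. The ordered positive-integer solutions are (1, 5), (5, 1).
That gives 2 states.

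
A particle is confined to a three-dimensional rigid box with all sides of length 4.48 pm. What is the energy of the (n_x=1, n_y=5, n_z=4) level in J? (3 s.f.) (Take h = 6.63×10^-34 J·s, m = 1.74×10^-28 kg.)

For a 3D rectangular well E = (h²/8m)·Σ n_i²/L_i² = (6.63×10^-34)²/(8·1.74×10^-28) · [1²/(4.48 pm)² + 5²/(4.48 pm)² + 4²/(4.48 pm)²].
Evaluating gives E = 6.61×10^-16 J.

E = 6.61×10^-16 J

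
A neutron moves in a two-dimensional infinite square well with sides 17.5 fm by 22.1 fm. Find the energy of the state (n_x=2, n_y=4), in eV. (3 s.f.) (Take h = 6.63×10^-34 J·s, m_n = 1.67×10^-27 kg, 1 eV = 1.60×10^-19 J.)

E = 9.42×10^6 eV

For a 2D rectangular well E = (h²/8m_n)·Σ n_i²/L_i² = (6.63×10^-34)²/(8·1.67×10^-27) · [2²/(17.5 fm)² + 4²/(22.1 fm)²].
Evaluating gives E = 1.508×10^-12 J = 9.42×10^6 eV.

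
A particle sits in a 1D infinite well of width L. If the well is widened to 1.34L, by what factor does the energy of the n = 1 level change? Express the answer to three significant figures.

E_n ∝ 1/L², so the energy scales by 1/1.34² = 0.557.

0.557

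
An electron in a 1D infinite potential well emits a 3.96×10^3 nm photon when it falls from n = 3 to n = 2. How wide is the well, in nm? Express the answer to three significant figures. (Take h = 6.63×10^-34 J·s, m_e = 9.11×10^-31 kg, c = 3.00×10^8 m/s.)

L = 2.45 nm

The photon carries ΔE = hc/λ = 6.63×10^-34·3.00×10^8/3.96×10^-6 m = 5.023×10^-20 J.
Since ΔE = (3² − 2²)E_1, E_1 = 1.005×10^-20 J, and L = h/√(8m_eE_1) = 2.45×10^-9 m = 2.45 nm.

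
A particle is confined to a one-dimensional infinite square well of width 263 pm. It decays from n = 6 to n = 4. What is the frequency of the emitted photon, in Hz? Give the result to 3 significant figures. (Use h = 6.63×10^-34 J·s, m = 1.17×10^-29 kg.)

E_1 = h²/(8mL²) = 6.790×10^-20 J and ΔE = (6² − 4²)E_1 = 1.358×10^-18 J.
f = ΔE/h = 1.358×10^-18/6.63×10^-34 = 2.05×10^15 Hz.

f = 2.05×10^15 Hz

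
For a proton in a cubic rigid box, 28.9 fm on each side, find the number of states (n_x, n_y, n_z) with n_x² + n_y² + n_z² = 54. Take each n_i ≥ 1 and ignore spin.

The level has n_x² + n_y² + n_z² = 54. The ordered positive-integer solutions are (1, 2, 7), (1, 7, 2), (2, 1, 7), (2, 5, 5), (2, 7, 1), (3, 3, 6), (3, 6, 3), (5, 2, 5), (5, 5, 2), (6, 3, 3), (7, 1, 2), (7, 2, 1).
That gives 12 states.

degeneracy = 12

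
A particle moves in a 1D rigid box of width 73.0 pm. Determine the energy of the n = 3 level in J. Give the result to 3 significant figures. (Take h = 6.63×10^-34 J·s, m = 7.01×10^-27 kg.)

For an infinite well E_n = n²h²/(8mL²), so E_1 = h²/(8mL²) = (6.63×10^-34)²/(8·7.01×10^-27·(7.30×10^-11 m)²) = 1.471×10^-21 J.
Then E_3 = 3²·E_1 = 9·1.471×10^-21 J = 1.32×10^-20 J.

E_3 = 1.32×10^-20 J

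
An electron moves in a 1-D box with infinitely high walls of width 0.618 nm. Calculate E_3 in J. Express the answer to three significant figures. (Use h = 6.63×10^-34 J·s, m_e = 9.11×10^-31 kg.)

For an infinite well E_n = n²h²/(8m_eL²), so E_1 = h²/(8m_eL²) = (6.63×10^-34)²/(8·9.11×10^-31·(6.18×10^-10 m)²) = 1.579×10^-19 J.
Then E_3 = 3²·E_1 = 9·1.579×10^-19 J = 1.42×10^-18 J.

E_3 = 1.42×10^-18 J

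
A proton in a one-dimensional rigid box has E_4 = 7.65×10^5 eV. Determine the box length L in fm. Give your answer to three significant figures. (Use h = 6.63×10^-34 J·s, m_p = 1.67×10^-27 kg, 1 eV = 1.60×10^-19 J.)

L = 65.6 fm

From E_n = n²h²/(8m_pL²), L = n·h/√(8m_pE_n).
E_4 = 7.65×10^5 eV = 1.224×10^-13 J, so L = 4·6.63×10^-34/√(8·1.67×10^-27·1.224×10^-13) = 6.56×10^-14 m = 65.6 fm.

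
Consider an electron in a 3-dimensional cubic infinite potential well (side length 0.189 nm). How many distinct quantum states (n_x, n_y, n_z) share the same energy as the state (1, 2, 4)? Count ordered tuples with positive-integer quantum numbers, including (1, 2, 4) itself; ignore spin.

degeneracy = 6

The level has n_x² + n_y² + n_z² = 21. The ordered positive-integer solutions are (1, 2, 4), (1, 4, 2), (2, 1, 4), (2, 4, 1), (4, 1, 2), (4, 2, 1).
That gives 6 states.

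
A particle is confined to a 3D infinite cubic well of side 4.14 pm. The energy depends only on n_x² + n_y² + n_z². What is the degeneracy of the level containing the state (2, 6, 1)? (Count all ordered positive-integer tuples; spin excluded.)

degeneracy = 9

The level has n_x² + n_y² + n_z² = 41. The ordered positive-integer solutions are (1, 2, 6), (1, 6, 2), (2, 1, 6), (2, 6, 1), (3, 4, 4), (4, 3, 4), (4, 4, 3), (6, 1, 2), (6, 2, 1).
That gives 9 states.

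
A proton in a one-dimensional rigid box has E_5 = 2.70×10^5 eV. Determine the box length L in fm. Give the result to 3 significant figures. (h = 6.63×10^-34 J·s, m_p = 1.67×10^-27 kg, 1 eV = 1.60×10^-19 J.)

From E_n = n²h²/(8m_pL²), L = n·h/√(8m_pE_n).
E_5 = 2.70×10^5 eV = 4.320×10^-14 J, so L = 5·6.63×10^-34/√(8·1.67×10^-27·4.320×10^-14) = 1.38×10^-13 m = 138 fm.

L = 138 fm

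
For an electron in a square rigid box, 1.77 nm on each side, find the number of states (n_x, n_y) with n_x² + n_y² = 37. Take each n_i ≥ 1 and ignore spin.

The level has n_x² + n_y² = 37. The ordered positive-integer solutions are (1, 6), (6, 1).
That gives 2 states.

degeneracy = 2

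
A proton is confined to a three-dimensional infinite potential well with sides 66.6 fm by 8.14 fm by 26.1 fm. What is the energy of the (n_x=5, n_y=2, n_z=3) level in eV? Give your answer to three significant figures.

E = 1.62×10^7 eV

For a 3D rectangular well E = (h²/8m_p)·Σ n_i²/L_i² = (6.626×10^-34)²/(8·1.673×10^-27) · [5²/(66.6 fm)² + 2²/(8.14 fm)² + 3²/(26.1 fm)²].
Evaluating gives E = 2.599×10^-12 J = 1.62×10^7 eV.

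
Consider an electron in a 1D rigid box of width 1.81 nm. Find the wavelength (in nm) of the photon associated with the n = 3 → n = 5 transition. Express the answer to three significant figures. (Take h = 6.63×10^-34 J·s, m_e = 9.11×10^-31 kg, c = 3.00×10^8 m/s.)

λ = 675 nm

E_1 = h²/(8m_eL²) = 1.841×10^-20 J, so ΔE = (5² − 3²)E_1 = 2.946×10^-19 J.
λ = hc/ΔE = (6.63×10^-34·3.00×10^8)/2.946×10^-19 = 6.75×10^-7 m = 675 nm.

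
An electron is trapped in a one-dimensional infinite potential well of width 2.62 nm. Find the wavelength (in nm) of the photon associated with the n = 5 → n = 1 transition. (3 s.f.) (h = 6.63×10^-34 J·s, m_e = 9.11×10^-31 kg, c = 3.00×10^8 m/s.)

λ = 943 nm

E_1 = h²/(8m_eL²) = 8.787×10^-21 J, so ΔE = (5² − 1²)E_1 = 2.109×10^-19 J.
λ = hc/ΔE = (6.63×10^-34·3.00×10^8)/2.109×10^-19 = 9.43×10^-7 m = 943 nm.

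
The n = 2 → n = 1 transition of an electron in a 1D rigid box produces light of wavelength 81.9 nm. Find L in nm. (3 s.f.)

L = 0.273 nm

The photon carries ΔE = hc/λ = 6.626×10^-34·2.998×10^8/8.19×10^-8 m = 2.425×10^-18 J.
Since ΔE = (2² − 1²)E_1, E_1 = 8.083×10^-19 J, and L = h/√(8m_eE_1) = 2.73×10^-10 m = 0.273 nm.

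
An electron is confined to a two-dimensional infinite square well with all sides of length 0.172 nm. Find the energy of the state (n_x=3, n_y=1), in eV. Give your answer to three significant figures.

For a 2D rectangular well E = (h²/8m_e)·Σ n_i²/L_i² = (6.626×10^-34)²/(8·9.109×10^-31) · [3²/(0.172 nm)² + 1²/(0.172 nm)²].
Evaluating gives E = 2.037×10^-17 J = 127 eV.

E = 127 eV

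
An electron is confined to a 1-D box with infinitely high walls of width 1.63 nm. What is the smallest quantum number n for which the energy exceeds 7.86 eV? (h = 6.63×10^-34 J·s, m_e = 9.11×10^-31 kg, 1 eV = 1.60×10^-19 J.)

n = 8

E_1 = h²/(8m_eL²) = 2.270×10^-20 J = 0.1419 eV.
Need n² > 7.86/0.1419 = 55.39, i.e. n > 7.442.
The smallest integer satisfying this is n = 8.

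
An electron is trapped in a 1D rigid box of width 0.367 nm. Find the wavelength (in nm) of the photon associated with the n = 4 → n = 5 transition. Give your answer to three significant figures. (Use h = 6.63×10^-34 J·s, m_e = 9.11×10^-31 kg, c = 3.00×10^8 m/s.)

E_1 = h²/(8m_eL²) = 4.478×10^-19 J, so ΔE = (5² − 4²)E_1 = 4.030×10^-18 J.
λ = hc/ΔE = (6.63×10^-34·3.00×10^8)/4.030×10^-18 = 4.94×10^-8 m = 49.4 nm.

λ = 49.4 nm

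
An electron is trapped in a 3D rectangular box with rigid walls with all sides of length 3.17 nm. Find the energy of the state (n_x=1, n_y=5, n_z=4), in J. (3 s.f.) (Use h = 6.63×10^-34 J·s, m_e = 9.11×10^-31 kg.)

E = 2.52×10^-19 J

For a 3D rectangular well E = (h²/8m_e)·Σ n_i²/L_i² = (6.63×10^-34)²/(8·9.11×10^-31) · [1²/(3.17 nm)² + 5²/(3.17 nm)² + 4²/(3.17 nm)²].
Evaluating gives E = 2.52×10^-19 J.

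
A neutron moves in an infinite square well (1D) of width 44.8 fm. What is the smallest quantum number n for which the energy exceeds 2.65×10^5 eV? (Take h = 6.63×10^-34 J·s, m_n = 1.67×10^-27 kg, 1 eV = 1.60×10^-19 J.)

n = 2

E_1 = h²/(8m_nL²) = 1.639×10^-14 J = 1.024×10^5 eV.
Need n² > 2.65×10^5/1.024×10^5 = 2.588, i.e. n > 1.609.
The smallest integer satisfying this is n = 2.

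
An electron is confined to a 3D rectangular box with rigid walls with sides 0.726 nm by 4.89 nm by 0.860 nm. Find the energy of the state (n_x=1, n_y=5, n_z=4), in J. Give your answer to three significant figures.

For a 3D rectangular well E = (h²/8m_e)·Σ n_i²/L_i² = (6.626×10^-34)²/(8·9.109×10^-31) · [1²/(0.726 nm)² + 5²/(4.89 nm)² + 4²/(0.860 nm)²].
Evaluating gives E = 1.48×10^-18 J.

E = 1.48×10^-18 J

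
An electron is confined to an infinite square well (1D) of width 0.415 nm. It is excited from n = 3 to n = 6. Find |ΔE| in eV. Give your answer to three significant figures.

E_1 = h²/(8m_eL²) = 3.498×10^-19 J.
|ΔE| = |3² − 6²|·E_1 = 27·3.498×10^-19 J = 9.445×10^-18 J = 59.0 eV.

|ΔE| = 59.0 eV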